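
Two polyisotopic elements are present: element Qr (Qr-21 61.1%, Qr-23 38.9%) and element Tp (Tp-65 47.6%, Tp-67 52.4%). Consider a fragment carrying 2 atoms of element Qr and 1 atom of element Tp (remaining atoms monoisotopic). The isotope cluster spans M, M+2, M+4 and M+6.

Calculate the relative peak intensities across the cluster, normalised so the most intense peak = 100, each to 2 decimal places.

Element Qr pattern (n=2): 0.373321 : 0.475358 : 0.151321
Element Tp pattern (n=1): 0.4760 : 0.5240
Convolve the two distributions (both contribute in 2-u steps):
  M: 0.373321×0.4760 = 0.177701
  M+2: 0.373321×0.5240 + 0.475358×0.4760 = 0.421891
  M+4: 0.475358×0.5240 + 0.151321×0.4760 = 0.321116
  M+6: 0.151321×0.5240 = 0.079292
Scale to base peak (0.421891) = 100: 42.12 : 100.00 : 76.11 : 18.79

42.12 : 100.00 : 76.11 : 18.79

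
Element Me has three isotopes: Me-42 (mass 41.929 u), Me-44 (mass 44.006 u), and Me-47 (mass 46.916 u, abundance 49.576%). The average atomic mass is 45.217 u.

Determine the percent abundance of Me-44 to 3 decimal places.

39.270%

Let x and y be the fractions of Me-42 and Me-44. Then x + y = 1 − 0.49576 = 0.50424 and 41.929x + 44.006y = 45.217 − 0.49576×46.916 = 21.95792384.
Substituting: 41.929x + 44.006(0.50424 − x) = 21.95792384
(41.929 − 44.006)x = -0.2316616  ⇒  x = 0.11154, y = 0.39270
Me-42: 11.154%, Me-44: 39.270%.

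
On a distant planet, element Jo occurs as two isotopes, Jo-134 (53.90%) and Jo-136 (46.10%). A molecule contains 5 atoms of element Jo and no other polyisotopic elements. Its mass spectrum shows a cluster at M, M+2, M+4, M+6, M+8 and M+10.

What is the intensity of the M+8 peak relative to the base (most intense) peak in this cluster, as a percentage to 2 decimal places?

36.58%

(0.5390 + 0.4610)^5 gives M 0.0455, M+2 0.1945, M+4 0.3328, M+6 0.2846, M+8 0.1217, M+10 0.0208; the largest is M+4.
P(M+4) = C(5,2) × 0.5390^3 × 0.4610^2 = 10 × 0.15659082 × 0.212521 = 0.332788 (base)
P(M+8) = C(5,4) × 0.5390^1 × 0.4610^4 = 5 × 0.5390 × 0.04516518 = 0.121720
Relative intensity = 0.121720 / 0.332788 × 100 = 36.58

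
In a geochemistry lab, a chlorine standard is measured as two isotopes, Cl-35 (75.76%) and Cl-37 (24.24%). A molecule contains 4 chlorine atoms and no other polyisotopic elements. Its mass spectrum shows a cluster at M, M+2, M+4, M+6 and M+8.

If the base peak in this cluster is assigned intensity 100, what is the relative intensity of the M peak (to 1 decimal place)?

78.1

Term probabilities: M 0.3294, M+2 0.4216, M+4 0.2023, M+6 0.0432, M+8 0.0035. Base peak = M+2.
P(M+2) = C(4,1) × 0.7576^3 × 0.2424^1 = 4 × 0.4348304 × 0.2424 = 0.421612 (base)
P(M) = C(4,0) × 0.7576^4 × 0.2424^0 = 1 × 0.32942751 × 1.0000 = 0.329428
Relative intensity = 0.329428 / 0.421612 × 100 = 78.1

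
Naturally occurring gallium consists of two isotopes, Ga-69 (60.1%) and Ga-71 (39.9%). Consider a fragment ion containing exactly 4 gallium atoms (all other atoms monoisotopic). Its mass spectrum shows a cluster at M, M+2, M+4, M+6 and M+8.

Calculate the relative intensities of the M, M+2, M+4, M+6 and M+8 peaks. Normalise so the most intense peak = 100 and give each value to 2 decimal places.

37.66 : 100.00 : 99.58 : 44.08 : 7.32

Each Ga atom is independently Ga-69 (p = 0.601) or Ga-71 (q = 0.399); the cluster is the binomial expansion (p + q)^4.
P(M) = 0.601^4 = 0.130466
P(M+2) = 4 × 0.601^3 × 0.399^1 = 0.346463
P(M+4) = 6 × 0.601^2 × 0.399^2 = 0.345021
P(M+6) = 4 × 0.601^1 × 0.399^3 = 0.152705
P(M+8) = 0.399^4 = 0.025345
The M+2 peak is largest (0.346463); scaling to 100 gives 37.66 : 100.00 : 99.58 : 44.08 : 7.32.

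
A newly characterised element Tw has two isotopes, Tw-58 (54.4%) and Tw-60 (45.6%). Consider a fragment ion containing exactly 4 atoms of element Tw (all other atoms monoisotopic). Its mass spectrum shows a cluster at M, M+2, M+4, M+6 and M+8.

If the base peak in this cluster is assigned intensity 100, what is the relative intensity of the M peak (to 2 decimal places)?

Binomial terms of (0.544 + 0.456)^4: M 0.0876, M+2 0.2936, M+4 0.3692, M+6 0.2063, M+8 0.0432 → M+4 is the base peak.
P(M+4) = C(4,2) × 0.544^2 × 0.456^2 = 6 × 0.295936 × 0.207936 = 0.369214 (base)
P(M) = C(4,0) × 0.544^4 × 0.456^0 = 1 × 0.08757812 × 1.0000 = 0.087578
Relative intensity = 0.087578 / 0.369214 × 100 = 23.72

23.72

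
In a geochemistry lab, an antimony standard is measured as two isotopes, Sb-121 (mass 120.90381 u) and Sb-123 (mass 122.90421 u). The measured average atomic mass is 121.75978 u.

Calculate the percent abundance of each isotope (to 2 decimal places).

Sb-121: 57.21%, Sb-123: 42.79%

Writing the weighted mean with unknown fraction x of Sb-121:
120.90381·x + 122.90421·(1 − x) = 121.75978
(120.90381 − 122.90421)·x = 121.75978 − 122.90421
x = -1.14443 / -2.00040 = 0.57210 → 57.21% Sb-121, 42.79% Sb-123.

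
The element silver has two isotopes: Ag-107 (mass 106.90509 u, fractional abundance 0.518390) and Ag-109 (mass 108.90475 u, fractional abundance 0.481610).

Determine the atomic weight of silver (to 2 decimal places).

Average mass = Σ (abundance × isotope mass) = 0.518390 × 106.90509 + 0.481610 × 108.90475
= 55.418530 + 52.449617 = 107.868147 u

107.87 u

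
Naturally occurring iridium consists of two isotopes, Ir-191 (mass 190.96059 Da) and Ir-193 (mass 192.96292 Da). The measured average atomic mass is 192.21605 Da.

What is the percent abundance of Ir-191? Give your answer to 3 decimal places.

With x = fraction of Ir-191 (so Ir-193 is 1 − x):
190.96059·x + 192.96292·(1 − x) = 192.21605
(190.96059 − 192.96292)·x = 192.21605 − 192.96292
x = -0.74687 / -2.00233 = 0.37300 → 37.300% Ir-191, 62.700% Ir-193.

37.300%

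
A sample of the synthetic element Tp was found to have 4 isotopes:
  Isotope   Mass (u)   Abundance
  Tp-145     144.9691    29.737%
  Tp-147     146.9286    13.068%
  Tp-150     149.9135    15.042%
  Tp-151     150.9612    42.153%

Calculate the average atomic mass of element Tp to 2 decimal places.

Average mass = Σ (abundance × isotope mass) = 0.29737 × 144.9691 + 0.13068 × 146.9286 + 0.15042 × 149.9135 + 0.42153 × 150.9612
= 43.10946 + 19.20063 + 22.54999 + 63.63467 = 148.49475 u

148.49 u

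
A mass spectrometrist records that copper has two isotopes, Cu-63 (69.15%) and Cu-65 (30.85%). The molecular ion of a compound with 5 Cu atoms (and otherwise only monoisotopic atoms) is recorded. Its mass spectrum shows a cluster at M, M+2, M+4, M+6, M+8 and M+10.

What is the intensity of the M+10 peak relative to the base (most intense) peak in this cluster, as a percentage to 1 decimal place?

0.8%

Term probabilities: M 0.1581, M+2 0.3527, M+4 0.3147, M+6 0.1404, M+8 0.0313, M+10 0.0028. Base peak = M+2.
P(M+2) = C(5,1) × 0.6915^4 × 0.3085^1 = 5 × 0.2286487 × 0.3085 = 0.352691 (base)
P(M+10) = C(5,5) × 0.6915^0 × 0.3085^5 = 1 × 1.0000 × 0.00279432 = 0.002794
Relative intensity = 0.002794 / 0.352691 × 100 = 0.8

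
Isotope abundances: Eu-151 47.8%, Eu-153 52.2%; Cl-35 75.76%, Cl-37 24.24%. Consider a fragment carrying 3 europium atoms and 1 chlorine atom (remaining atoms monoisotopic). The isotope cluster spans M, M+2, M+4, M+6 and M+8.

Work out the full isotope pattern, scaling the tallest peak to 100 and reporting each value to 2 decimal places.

21.62 : 77.74 : 100.00 : 52.90 : 9.01

Europium pattern (n=3): 0.10921535 : 0.35780594 : 0.39074206 : 0.14223665
Chlorine pattern (n=1): 0.7576 : 0.2424
Convolve the two distributions (both contribute in 2-u steps):
  M: 0.10921535×0.7576 = 0.082742
  M+2: 0.10921535×0.2424 + 0.35780594×0.7576 = 0.297548
  M+4: 0.35780594×0.2424 + 0.39074206×0.7576 = 0.382758
  M+6: 0.39074206×0.2424 + 0.14223665×0.7576 = 0.202474
  M+8: 0.14223665×0.2424 = 0.034478
Scale to base peak (0.382758) = 100: 21.62 : 77.74 : 100.00 : 52.90 : 9.01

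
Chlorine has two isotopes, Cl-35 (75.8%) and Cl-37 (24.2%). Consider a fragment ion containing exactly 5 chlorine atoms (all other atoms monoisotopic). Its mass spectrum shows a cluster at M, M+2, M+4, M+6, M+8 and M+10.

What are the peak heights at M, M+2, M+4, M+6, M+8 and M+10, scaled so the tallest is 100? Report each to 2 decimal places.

62.64 : 100.00 : 63.85 : 20.39 : 3.25 : 0.21

The 5 Cl atoms are independent, so intensities follow the terms of (0.758 + 0.242)^5.
P(M) = 0.758^5 = 0.250234
P(M+2) = 5 × 0.758^4 × 0.242^1 = 0.399450
P(M+4) = 10 × 0.758^3 × 0.242^2 = 0.255058
P(M+6) = 10 × 0.758^2 × 0.242^3 = 0.081430
P(M+8) = 5 × 0.758^1 × 0.242^4 = 0.012999
P(M+10) = 0.242^5 = 0.000830
The M+2 peak is largest (0.399450); scaling to 100 gives 62.64 : 100.00 : 63.85 : 20.39 : 3.25 : 0.21.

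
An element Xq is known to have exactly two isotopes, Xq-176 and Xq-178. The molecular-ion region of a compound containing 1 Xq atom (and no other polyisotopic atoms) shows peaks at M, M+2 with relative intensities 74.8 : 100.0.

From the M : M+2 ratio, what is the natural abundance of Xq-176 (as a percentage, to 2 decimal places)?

If p is the fraction of Xq that is Xq-176, then I(M+2)/I(M) = [C(1,1)·p^0·(1−p)] / p^1 = 1·(1−p)/p = 100.0/74.8 = 1.3369
(1−p)/p = 1.3369/1 = 1.3369  ⇒  p = 1/(1 + 1.3369) = 0.4279
Xq-176: 42.79%, Xq-178: 57.21%.

42.79%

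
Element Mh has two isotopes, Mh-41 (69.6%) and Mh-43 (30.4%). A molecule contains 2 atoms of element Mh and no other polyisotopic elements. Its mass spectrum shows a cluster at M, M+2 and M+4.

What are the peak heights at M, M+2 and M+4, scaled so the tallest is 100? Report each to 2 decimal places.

The 2 Mh atoms are independent, so intensities follow the terms of (0.696 + 0.304)^2.
P(M) = 0.696^2 = 0.484416
P(M+2) = 2 × 0.696^1 × 0.304^1 = 0.423168
P(M+4) = 0.304^2 = 0.092416
The M peak is largest (0.484416); scaling to 100 gives 100.00 : 87.36 : 19.08.

100.00 : 87.36 : 19.08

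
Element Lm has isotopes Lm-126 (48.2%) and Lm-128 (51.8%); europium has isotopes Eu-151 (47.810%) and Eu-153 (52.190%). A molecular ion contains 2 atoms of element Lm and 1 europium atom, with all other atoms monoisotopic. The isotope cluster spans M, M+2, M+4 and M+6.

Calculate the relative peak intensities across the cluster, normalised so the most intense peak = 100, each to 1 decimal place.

Element Lm pattern (n=2): 0.232324 : 0.499352 : 0.268324
Europium pattern (n=1): 0.4781 : 0.5219
Convolve the two distributions (both contribute in 2-u steps):
  M: 0.232324×0.4781 = 0.111074
  M+2: 0.232324×0.5219 + 0.499352×0.4781 = 0.359990
  M+4: 0.499352×0.5219 + 0.268324×0.4781 = 0.388898
  M+6: 0.268324×0.5219 = 0.140038
Scale to base peak (0.388898) = 100: 28.6 : 92.6 : 100.0 : 36.0

28.6 : 92.6 : 100.0 : 36.0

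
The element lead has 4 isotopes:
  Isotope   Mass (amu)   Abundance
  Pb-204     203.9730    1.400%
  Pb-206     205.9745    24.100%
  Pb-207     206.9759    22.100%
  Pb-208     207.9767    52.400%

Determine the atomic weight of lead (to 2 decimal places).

The abundance-weighted mean is 0.01400 × 203.9730 + 0.24100 × 205.9745 + 0.22100 × 206.9759 + 0.52400 × 207.9767
= 2.85562 + 49.63985 + 45.74167 + 108.97979 = 207.21693 amu

207.22 amu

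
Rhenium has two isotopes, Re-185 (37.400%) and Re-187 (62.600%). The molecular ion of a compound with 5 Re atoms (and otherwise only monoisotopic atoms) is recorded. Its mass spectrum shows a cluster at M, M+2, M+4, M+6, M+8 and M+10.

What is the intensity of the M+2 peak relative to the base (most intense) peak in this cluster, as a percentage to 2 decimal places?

(0.37400 + 0.62600)^5 gives M 0.0073, M+2 0.0612, M+4 0.2050, M+6 0.3431, M+8 0.2872, M+10 0.0961; the largest is M+6.
P(M+6) = C(5,3) × 0.37400^2 × 0.62600^3 = 10 × 0.139876 × 0.24531438 = 0.343136 (base)
P(M+2) = C(5,1) × 0.37400^4 × 0.62600^1 = 5 × 0.0195653 × 0.6260 = 0.061239
Relative intensity = 0.061239 / 0.343136 × 100 = 17.85

17.85%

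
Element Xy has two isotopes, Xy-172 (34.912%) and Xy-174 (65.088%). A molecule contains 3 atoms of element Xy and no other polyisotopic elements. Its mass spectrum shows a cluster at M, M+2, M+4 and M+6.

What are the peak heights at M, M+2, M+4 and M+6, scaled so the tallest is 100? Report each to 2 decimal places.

9.59 : 53.64 : 100.00 : 62.14

Each Xy atom is independently Xy-172 (p = 0.34912) or Xy-174 (q = 0.65088); the cluster is the binomial expansion (p + q)^3.
P(M) = 0.34912^3 = 0.042552
P(M+2) = 3 × 0.34912^2 × 0.65088^1 = 0.237997
P(M+4) = 3 × 0.34912^1 × 0.65088^2 = 0.443709
P(M+6) = 0.65088^3 = 0.275742
The M+4 peak is largest (0.443709); scaling to 100 gives 9.59 : 53.64 : 100.00 : 62.14.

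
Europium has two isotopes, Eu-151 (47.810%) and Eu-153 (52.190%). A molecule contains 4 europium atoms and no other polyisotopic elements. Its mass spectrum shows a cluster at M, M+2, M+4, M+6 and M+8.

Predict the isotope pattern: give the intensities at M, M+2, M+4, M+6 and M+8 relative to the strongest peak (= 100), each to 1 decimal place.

14.0 : 61.1 : 100.0 : 72.8 : 19.9

Each Eu atom is independently Eu-151 (p = 0.47810) or Eu-153 (q = 0.52190); the cluster is the binomial expansion (p + q)^4.
P(M) = 0.47810^4 = 0.052249
P(M+2) = 4 × 0.47810^3 × 0.52190^1 = 0.228141
P(M+4) = 6 × 0.47810^2 × 0.52190^2 = 0.373563
P(M+6) = 4 × 0.47810^1 × 0.52190^3 = 0.271857
P(M+8) = 0.52190^4 = 0.074191
The M+4 peak is largest (0.373563); scaling to 100 gives 14.0 : 61.1 : 100.0 : 72.8 : 19.9.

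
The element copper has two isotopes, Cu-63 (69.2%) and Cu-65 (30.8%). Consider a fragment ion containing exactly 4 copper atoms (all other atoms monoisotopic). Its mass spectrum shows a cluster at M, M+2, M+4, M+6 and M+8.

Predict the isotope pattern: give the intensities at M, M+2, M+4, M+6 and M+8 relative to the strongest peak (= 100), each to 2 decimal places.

56.17 : 100.00 : 66.76 : 19.81 : 2.20

The 4 Cu atoms are independent, so intensities follow the terms of (0.692 + 0.308)^4.
P(M) = 0.692^4 = 0.229311
P(M+2) = 4 × 0.692^3 × 0.308^1 = 0.408253
P(M+4) = 6 × 0.692^2 × 0.308^2 = 0.272562
P(M+6) = 4 × 0.692^1 × 0.308^3 = 0.080876
P(M+8) = 0.308^4 = 0.008999
The M+2 peak is largest (0.408253); scaling to 100 gives 56.17 : 100.00 : 66.76 : 19.81 : 2.20.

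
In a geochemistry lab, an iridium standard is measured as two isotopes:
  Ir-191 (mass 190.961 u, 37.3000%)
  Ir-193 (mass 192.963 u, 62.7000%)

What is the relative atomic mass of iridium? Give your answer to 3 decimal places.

192.216 u

Ar = Σ fᵢ·mᵢ = 0.373000 × 190.961 + 0.627000 × 192.963
= 71.2285 + 120.9878 = 192.2163 u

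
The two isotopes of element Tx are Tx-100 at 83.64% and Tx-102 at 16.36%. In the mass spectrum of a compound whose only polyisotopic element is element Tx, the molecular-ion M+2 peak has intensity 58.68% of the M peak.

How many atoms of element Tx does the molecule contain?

3

With n Tx atoms, P(M+2)/P(M) = C(n,1)·p^(n−1)q / p^n = n·q/p = n · 0.1636/0.8364.
n = 0.5868 × 0.8364/0.1636 = 3.00 ≈ 3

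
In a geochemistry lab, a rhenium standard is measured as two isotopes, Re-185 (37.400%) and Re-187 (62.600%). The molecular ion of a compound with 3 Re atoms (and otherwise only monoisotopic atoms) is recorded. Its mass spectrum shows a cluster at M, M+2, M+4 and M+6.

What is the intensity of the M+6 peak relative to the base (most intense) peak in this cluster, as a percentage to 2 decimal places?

55.79%

Term probabilities: M 0.0523, M+2 0.2627, M+4 0.4397, M+6 0.2453. Base peak = M+4.
P(M+4) = C(3,2) × 0.37400^1 × 0.62600^2 = 3 × 0.3740 × 0.391876 = 0.439685 (base)
P(M+6) = C(3,3) × 0.37400^0 × 0.62600^3 = 1 × 1.0000 × 0.24531438 = 0.245314
Relative intensity = 0.245314 / 0.439685 × 100 = 55.79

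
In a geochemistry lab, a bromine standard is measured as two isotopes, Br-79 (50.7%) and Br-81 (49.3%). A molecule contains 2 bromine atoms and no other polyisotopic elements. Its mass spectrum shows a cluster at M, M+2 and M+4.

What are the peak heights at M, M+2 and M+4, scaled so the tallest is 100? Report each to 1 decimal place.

51.4 : 100.0 : 48.6

Each Br atom is independently Br-79 (p = 0.507) or Br-81 (q = 0.493); the cluster is the binomial expansion (p + q)^2.
P(M) = 0.507^2 = 0.257049
P(M+2) = 2 × 0.507^1 × 0.493^1 = 0.499902
P(M+4) = 0.493^2 = 0.243049
The M+2 peak is largest (0.499902); scaling to 100 gives 51.4 : 100.0 : 48.6.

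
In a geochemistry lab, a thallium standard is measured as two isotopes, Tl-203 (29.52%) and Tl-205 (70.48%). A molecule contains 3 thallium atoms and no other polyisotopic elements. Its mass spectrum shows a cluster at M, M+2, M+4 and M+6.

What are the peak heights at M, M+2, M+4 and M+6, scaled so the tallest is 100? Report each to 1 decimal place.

The 3 Tl atoms are independent, so intensities follow the terms of (0.2952 + 0.7048)^3.
P(M) = 0.2952^3 = 0.025725
P(M+2) = 3 × 0.2952^2 × 0.7048^1 = 0.184255
P(M+4) = 3 × 0.2952^1 × 0.7048^2 = 0.439916
P(M+6) = 0.7048^3 = 0.350104
The M+4 peak is largest (0.439916); scaling to 100 gives 5.8 : 41.9 : 100.0 : 79.6.

5.8 : 41.9 : 100.0 : 79.6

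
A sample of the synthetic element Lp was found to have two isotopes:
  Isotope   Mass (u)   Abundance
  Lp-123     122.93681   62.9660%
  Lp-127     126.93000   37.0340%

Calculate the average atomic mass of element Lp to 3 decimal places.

The abundance-weighted mean is 0.629660 × 122.93681 + 0.370340 × 126.93000
= 77.408392 + 47.007256 = 124.415648 u

124.416 u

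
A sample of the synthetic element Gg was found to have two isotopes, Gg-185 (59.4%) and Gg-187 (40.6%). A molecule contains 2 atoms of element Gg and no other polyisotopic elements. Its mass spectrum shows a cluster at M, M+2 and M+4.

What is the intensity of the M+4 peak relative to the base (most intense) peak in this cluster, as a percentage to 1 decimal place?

34.2%

Binomial terms of (0.594 + 0.406)^2: M 0.3528, M+2 0.4823, M+4 0.1648 → M+2 is the base peak.
P(M+2) = C(2,1) × 0.594^1 × 0.406^1 = 2 × 0.5940 × 0.4060 = 0.482328 (base)
P(M+4) = C(2,2) × 0.594^0 × 0.406^2 = 1 × 1.0000 × 0.164836 = 0.164836
Relative intensity = 0.164836 / 0.482328 × 100 = 34.2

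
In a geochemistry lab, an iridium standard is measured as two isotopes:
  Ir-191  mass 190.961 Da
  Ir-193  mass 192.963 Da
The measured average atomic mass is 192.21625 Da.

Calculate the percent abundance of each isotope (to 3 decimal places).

Ir-191: 37.300%, Ir-193: 62.700%

With x = fraction of Ir-191 (so Ir-193 is 1 − x):
190.961·x + 192.963·(1 − x) = 192.21625
(190.961 − 192.963)·x = 192.21625 − 192.963
x = -0.74675 / -2.002 = 0.37300 → 37.300% Ir-191, 62.700% Ir-193.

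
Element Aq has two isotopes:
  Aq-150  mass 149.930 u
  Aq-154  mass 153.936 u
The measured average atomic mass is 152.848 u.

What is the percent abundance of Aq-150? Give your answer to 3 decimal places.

27.159%

Let x be the fractional abundance of Aq-150; then Aq-154 has abundance 1 − x.
149.930·x + 153.936·(1 − x) = 152.848
(149.930 − 153.936)·x = 152.848 − 153.936
x = -1.088 / -4.006 = 0.27159 → 27.159% Aq-150, 72.841% Aq-154.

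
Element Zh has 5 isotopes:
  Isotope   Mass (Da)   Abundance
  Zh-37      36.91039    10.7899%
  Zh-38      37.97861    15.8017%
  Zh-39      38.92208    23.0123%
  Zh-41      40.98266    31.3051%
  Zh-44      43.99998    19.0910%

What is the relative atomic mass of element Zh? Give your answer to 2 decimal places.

Weight each isotope mass by its fractional abundance: 0.107899 × 36.91039 + 0.158017 × 37.97861 + 0.230123 × 38.92208 + 0.313051 × 40.98266 + 0.190910 × 43.99998
= 3.982594 + 6.001266 + 8.956866 + 12.829663 + 8.400036 = 40.170425 Da

40.17 Da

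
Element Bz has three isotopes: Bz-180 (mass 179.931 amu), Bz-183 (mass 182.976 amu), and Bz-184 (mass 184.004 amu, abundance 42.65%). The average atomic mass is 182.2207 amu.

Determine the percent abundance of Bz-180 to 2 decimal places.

39.20%

Let x and y be the fractions of Bz-180 and Bz-183. Then x + y = 1 − 0.4265 = 0.5735 and 179.931x + 182.976y = 182.2207 − 0.4265×184.004 = 103.742994.
Substituting: 179.931x + 182.976(0.5735 − x) = 103.742994
(179.931 − 182.976)x = -1.193742  ⇒  x = 0.39203, y = 0.18147
Bz-180: 39.20%, Bz-183: 18.15%.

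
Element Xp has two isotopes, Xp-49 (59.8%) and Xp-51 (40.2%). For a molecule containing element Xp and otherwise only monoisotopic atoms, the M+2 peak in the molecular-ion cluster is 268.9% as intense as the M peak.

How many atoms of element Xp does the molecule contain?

With n Xp atoms, P(M+2)/P(M) = C(n,1)·p^(n−1)q / p^n = n·q/p = n · 0.402/0.598.
n = 2.689 × 0.598/0.402 = 4.00 ≈ 4

4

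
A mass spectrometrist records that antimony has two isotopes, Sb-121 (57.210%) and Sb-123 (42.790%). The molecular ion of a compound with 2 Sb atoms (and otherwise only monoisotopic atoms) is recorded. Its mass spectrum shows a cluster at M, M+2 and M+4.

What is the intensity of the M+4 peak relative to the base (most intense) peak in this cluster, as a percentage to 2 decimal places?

Binomial terms of (0.57210 + 0.42790)^2: M 0.3273, M+2 0.4896, M+4 0.1831 → M+2 is the base peak.
P(M+2) = C(2,1) × 0.57210^1 × 0.42790^1 = 2 × 0.5721 × 0.4279 = 0.489603 (base)
P(M+4) = C(2,2) × 0.57210^0 × 0.42790^2 = 1 × 1.0000 × 0.18309841 = 0.183098
Relative intensity = 0.183098 / 0.489603 × 100 = 37.40

37.40%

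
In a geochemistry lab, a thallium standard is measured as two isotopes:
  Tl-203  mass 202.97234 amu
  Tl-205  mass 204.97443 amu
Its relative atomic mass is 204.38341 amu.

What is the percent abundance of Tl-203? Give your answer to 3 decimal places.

29.520%

Writing the weighted mean with unknown fraction x of Tl-203:
202.97234·x + 204.97443·(1 − x) = 204.38341
(202.97234 − 204.97443)·x = 204.38341 − 204.97443
x = -0.59102 / -2.00209 = 0.29520 → 29.520% Tl-203, 70.480% Tl-205.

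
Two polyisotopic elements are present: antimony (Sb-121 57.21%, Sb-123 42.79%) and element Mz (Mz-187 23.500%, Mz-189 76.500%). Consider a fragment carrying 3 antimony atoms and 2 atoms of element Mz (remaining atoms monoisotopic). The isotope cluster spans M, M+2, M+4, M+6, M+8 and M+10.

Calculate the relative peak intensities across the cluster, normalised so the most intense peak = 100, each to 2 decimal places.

Antimony pattern (n=3): 0.18724742 : 0.42015297 : 0.3142518 : 0.07834781
Element Mz pattern (n=2): 0.055225 : 0.35955 : 0.585225
Convolve the two distributions (both contribute in 2-u steps):
  M: 0.18724742×0.055225 = 0.010341
  M+2: 0.18724742×0.35955 + 0.42015297×0.055225 = 0.090528
  M+4: 0.18724742×0.585225 + 0.42015297×0.35955 + 0.3142518×0.055225 = 0.278002
  M+6: 0.42015297×0.585225 + 0.3142518×0.35955 + 0.07834781×0.055225 = 0.363200
  M+8: 0.3142518×0.585225 + 0.07834781×0.35955 = 0.212078
  M+10: 0.07834781×0.585225 = 0.045851
Scale to base peak (0.363200) = 100: 2.85 : 24.93 : 76.54 : 100.00 : 58.39 : 12.62

2.85 : 24.93 : 76.54 : 100.00 : 58.39 : 12.62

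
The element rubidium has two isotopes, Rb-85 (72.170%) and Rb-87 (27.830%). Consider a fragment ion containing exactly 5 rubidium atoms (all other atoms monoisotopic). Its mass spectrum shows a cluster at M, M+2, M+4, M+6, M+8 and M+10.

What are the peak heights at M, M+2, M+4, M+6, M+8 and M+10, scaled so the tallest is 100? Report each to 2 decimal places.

Each Rb atom is independently Rb-85 (p = 0.72170) or Rb-87 (q = 0.27830); the cluster is the binomial expansion (p + q)^5.
P(M) = 0.72170^5 = 0.195787
P(M+2) = 5 × 0.72170^4 × 0.27830^1 = 0.377494
P(M+4) = 10 × 0.72170^3 × 0.27830^2 = 0.291136
P(M+6) = 10 × 0.72170^2 × 0.27830^3 = 0.112267
P(M+8) = 5 × 0.72170^1 × 0.27830^4 = 0.021646
P(M+10) = 0.27830^5 = 0.001669
The M+2 peak is largest (0.377494); scaling to 100 gives 51.86 : 100.00 : 77.12 : 29.74 : 5.73 : 0.44.

51.86 : 100.00 : 77.12 : 29.74 : 5.73 : 0.44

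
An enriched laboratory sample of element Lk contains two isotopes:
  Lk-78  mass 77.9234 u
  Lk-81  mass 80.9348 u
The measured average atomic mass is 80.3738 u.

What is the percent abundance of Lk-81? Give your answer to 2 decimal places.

81.37%

Writing the weighted mean with unknown fraction x of Lk-78:
77.9234·x + 80.9348·(1 − x) = 80.3738
(77.9234 − 80.9348)·x = 80.3738 − 80.9348
x = -0.5610 / -3.0114 = 0.18629 → 18.63% Lk-78, 81.37% Lk-81.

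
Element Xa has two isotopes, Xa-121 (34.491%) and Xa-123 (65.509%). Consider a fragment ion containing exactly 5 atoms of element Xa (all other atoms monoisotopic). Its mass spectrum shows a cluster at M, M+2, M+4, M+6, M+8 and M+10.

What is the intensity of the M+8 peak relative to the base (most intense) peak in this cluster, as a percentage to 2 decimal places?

(0.34491 + 0.65509)^5 gives M 0.0049, M+2 0.0464, M+4 0.1761, M+6 0.3344, M+8 0.3176, M+10 0.1206; the largest is M+6.
P(M+6) = C(5,3) × 0.34491^2 × 0.65509^3 = 10 × 0.11896291 × 0.28112723 = 0.334437 (base)
P(M+8) = C(5,4) × 0.34491^1 × 0.65509^4 = 5 × 0.34491 × 0.18416364 = 0.317599
Relative intensity = 0.317599 / 0.334437 × 100 = 94.97

94.97%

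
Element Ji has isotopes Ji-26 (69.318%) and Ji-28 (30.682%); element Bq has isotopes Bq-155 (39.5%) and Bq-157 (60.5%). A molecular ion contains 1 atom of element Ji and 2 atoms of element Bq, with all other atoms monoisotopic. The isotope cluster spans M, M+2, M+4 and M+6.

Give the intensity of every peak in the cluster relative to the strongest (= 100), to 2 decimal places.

Element Ji pattern (n=1): 0.69318 : 0.30682
Element Bq pattern (n=2): 0.156025 : 0.47795 : 0.366025
Convolve the two distributions (both contribute in 2-u steps):
  M: 0.69318×0.156025 = 0.108153
  M+2: 0.69318×0.47795 + 0.30682×0.156025 = 0.379177
  M+4: 0.69318×0.366025 + 0.30682×0.47795 = 0.400366
  M+6: 0.30682×0.366025 = 0.112304
Scale to base peak (0.400366) = 100: 27.01 : 94.71 : 100.00 : 28.05

27.01 : 94.71 : 100.00 : 28.05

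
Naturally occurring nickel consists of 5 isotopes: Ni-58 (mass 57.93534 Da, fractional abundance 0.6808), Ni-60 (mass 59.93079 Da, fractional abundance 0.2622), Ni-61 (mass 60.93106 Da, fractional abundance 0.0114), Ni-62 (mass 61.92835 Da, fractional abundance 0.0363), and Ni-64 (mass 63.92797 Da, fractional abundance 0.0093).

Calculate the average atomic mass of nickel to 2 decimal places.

Ar = Σ fᵢ·mᵢ = 0.6808 × 57.93534 + 0.2622 × 59.93079 + 0.0114 × 60.93106 + 0.0363 × 61.92835 + 0.0093 × 63.92797
= 39.442379 + 15.713853 + 0.694614 + 2.247999 + 0.594530 = 58.693375 Da

58.69 Da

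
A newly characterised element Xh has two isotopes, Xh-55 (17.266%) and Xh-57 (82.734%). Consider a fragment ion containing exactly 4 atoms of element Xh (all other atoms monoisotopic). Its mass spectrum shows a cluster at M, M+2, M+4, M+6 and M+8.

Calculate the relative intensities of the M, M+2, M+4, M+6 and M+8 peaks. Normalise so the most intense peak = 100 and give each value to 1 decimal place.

The 4 Xh atoms are independent, so intensities follow the terms of (0.17266 + 0.82734)^4.
P(M) = 0.17266^4 = 0.000889
P(M+2) = 4 × 0.17266^3 × 0.82734^1 = 0.017034
P(M+4) = 6 × 0.17266^2 × 0.82734^2 = 0.122434
P(M+6) = 4 × 0.17266^1 × 0.82734^3 = 0.391114
P(M+8) = 0.82734^4 = 0.468529
The M+8 peak is largest (0.468529); scaling to 100 gives 0.2 : 3.6 : 26.1 : 83.5 : 100.0.

0.2 : 3.6 : 26.1 : 83.5 : 100.0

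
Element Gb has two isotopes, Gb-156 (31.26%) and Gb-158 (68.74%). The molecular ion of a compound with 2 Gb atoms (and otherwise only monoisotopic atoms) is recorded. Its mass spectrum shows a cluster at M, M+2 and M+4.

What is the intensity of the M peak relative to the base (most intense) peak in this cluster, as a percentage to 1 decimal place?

(0.3126 + 0.6874)^2 gives M 0.0977, M+2 0.4298, M+4 0.4725; the largest is M+4.
P(M+4) = C(2,2) × 0.3126^0 × 0.6874^2 = 1 × 1.0000 × 0.47251876 = 0.472519 (base)
P(M) = C(2,0) × 0.3126^2 × 0.6874^0 = 1 × 0.09771876 × 1.0000 = 0.097719
Relative intensity = 0.097719 / 0.472519 × 100 = 20.7

20.7%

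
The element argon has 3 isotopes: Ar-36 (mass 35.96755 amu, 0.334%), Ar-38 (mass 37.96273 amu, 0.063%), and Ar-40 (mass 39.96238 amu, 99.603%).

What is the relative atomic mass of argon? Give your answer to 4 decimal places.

39.9478 amu

Ar = Σ fᵢ·mᵢ = 0.00334 × 35.96755 + 0.00063 × 37.96273 + 0.99603 × 39.96238
= 0.120132 + 0.023917 + 39.803729 = 39.947778 amu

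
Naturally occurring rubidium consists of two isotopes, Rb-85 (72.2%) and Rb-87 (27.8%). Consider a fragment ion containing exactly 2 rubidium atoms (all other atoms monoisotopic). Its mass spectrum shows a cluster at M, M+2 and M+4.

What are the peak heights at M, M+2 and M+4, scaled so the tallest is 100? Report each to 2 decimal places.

100.00 : 77.01 : 14.83

Expanding (0.722 + 0.278)^2:
P(M) = 0.722^2 = 0.521284
P(M+2) = 2 × 0.722^1 × 0.278^1 = 0.401432
P(M+4) = 0.278^2 = 0.077284
The M peak is largest (0.521284); scaling to 100 gives 100.00 : 77.01 : 14.83.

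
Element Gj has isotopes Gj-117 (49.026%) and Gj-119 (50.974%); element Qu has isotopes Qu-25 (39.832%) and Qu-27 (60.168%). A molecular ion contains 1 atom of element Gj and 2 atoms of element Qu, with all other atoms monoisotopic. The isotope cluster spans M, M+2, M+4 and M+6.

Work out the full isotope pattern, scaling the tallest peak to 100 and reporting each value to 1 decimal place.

18.4 : 74.9 : 100.0 : 43.7

Element Gj pattern (n=1): 0.49026 : 0.50974
Element Qu pattern (n=2): 0.15865882 : 0.47932236 : 0.36201882
Convolve the two distributions (both contribute in 2-u steps):
  M: 0.49026×0.15865882 = 0.077784
  M+2: 0.49026×0.47932236 + 0.50974×0.15865882 = 0.315867
  M+4: 0.49026×0.36201882 + 0.50974×0.47932236 = 0.421813
  M+6: 0.50974×0.36201882 = 0.184535
Scale to base peak (0.421813) = 100: 18.4 : 74.9 : 100.0 : 43.7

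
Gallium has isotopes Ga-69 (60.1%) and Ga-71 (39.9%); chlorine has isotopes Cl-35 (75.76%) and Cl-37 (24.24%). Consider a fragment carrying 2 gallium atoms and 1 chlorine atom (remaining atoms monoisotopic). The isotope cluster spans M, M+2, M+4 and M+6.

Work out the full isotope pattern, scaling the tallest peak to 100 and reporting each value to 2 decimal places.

60.69 : 100.00 : 52.53 : 8.56

Gallium pattern (n=2): 0.361201 : 0.479598 : 0.159201
Chlorine pattern (n=1): 0.7576 : 0.2424
Convolve the two distributions (both contribute in 2-u steps):
  M: 0.361201×0.7576 = 0.273646
  M+2: 0.361201×0.2424 + 0.479598×0.7576 = 0.450899
  M+4: 0.479598×0.2424 + 0.159201×0.7576 = 0.236865
  M+6: 0.159201×0.2424 = 0.038590
Scale to base peak (0.450899) = 100: 60.69 : 100.00 : 52.53 : 8.56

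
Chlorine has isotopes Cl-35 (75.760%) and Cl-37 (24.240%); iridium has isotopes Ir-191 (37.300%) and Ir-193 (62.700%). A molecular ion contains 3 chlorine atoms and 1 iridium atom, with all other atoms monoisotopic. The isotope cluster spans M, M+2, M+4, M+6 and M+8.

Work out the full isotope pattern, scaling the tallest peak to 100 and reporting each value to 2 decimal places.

37.87 : 100.00 : 72.73 : 20.79 : 2.08

Chlorine pattern (n=3): 0.4348304 : 0.41738208 : 0.13354464 : 0.01424288
Iridium pattern (n=1): 0.3730 : 0.6270
Convolve the two distributions (both contribute in 2-u steps):
  M: 0.4348304×0.3730 = 0.162192
  M+2: 0.4348304×0.6270 + 0.41738208×0.3730 = 0.428322
  M+4: 0.41738208×0.6270 + 0.13354464×0.3730 = 0.311511
  M+6: 0.13354464×0.6270 + 0.01424288×0.3730 = 0.089045
  M+8: 0.01424288×0.6270 = 0.008930
Scale to base peak (0.428322) = 100: 37.87 : 100.00 : 72.73 : 20.79 : 2.08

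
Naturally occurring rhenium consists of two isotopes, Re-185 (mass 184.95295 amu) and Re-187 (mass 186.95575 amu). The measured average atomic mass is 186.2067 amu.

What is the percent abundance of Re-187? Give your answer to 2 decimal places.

62.60%

Let x be the fractional abundance of Re-185; then Re-187 has abundance 1 − x.
184.95295·x + 186.95575·(1 − x) = 186.2067
(184.95295 − 186.95575)·x = 186.2067 − 186.95575
x = -0.74905 / -2.00280 = 0.37400 → 37.40% Re-185, 62.60% Re-187.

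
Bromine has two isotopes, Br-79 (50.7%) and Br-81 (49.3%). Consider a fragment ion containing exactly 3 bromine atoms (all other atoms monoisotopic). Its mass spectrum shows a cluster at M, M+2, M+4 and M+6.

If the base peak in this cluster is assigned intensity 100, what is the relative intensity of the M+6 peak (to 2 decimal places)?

Binomial terms of (0.507 + 0.493)^3: M 0.1303, M+2 0.3802, M+4 0.3697, M+6 0.1198 → M+2 is the base peak.
P(M+2) = C(3,1) × 0.507^2 × 0.493^1 = 3 × 0.257049 × 0.4930 = 0.380175 (base)
P(M+6) = C(3,3) × 0.507^0 × 0.493^3 = 1 × 1.0000 × 0.11982316 = 0.119823
Relative intensity = 0.119823 / 0.380175 × 100 = 31.52

31.52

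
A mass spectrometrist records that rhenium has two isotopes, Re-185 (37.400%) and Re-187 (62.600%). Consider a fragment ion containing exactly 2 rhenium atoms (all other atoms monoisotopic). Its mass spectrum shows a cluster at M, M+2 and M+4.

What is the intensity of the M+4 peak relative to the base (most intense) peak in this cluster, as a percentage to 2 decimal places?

Binomial terms of (0.37400 + 0.62600)^2: M 0.1399, M+2 0.4682, M+4 0.3919 → M+2 is the base peak.
P(M+2) = C(2,1) × 0.37400^1 × 0.62600^1 = 2 × 0.3740 × 0.6260 = 0.468248 (base)
P(M+4) = C(2,2) × 0.37400^0 × 0.62600^2 = 1 × 1.0000 × 0.391876 = 0.391876
Relative intensity = 0.391876 / 0.468248 × 100 = 83.69

83.69%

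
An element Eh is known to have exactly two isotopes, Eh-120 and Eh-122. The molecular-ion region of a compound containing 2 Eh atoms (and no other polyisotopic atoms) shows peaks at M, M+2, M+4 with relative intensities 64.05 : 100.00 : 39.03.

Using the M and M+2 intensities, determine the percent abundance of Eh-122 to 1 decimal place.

If p is the fraction of Eh that is Eh-120, then I(M+2)/I(M) = [C(2,1)·p^1·(1−p)] / p^2 = 2·(1−p)/p = 100.00/64.05 = 1.5613
(1−p)/p = 1.5613/2 = 0.7806  ⇒  p = 1/(1 + 0.7806) = 0.5616
Eh-120: 56.2%, Eh-122: 43.8%.

43.8%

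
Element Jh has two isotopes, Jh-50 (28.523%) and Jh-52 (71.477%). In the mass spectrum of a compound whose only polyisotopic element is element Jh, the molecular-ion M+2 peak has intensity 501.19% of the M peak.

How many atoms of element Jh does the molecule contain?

The M+2/M ratio from n Jh atoms is n · q/p = n · 0.71477/0.28523.
n = 5.0119 × 0.28523/0.71477 = 2.00 ≈ 2

2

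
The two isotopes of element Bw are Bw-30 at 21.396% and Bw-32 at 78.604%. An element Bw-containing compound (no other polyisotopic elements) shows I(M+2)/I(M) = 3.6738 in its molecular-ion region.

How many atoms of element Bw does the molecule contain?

1

The M+2/M ratio from n Bw atoms is n · q/p = n · 0.78604/0.21396.
n = 3.6738 × 0.21396/0.78604 = 1.00 ≈ 1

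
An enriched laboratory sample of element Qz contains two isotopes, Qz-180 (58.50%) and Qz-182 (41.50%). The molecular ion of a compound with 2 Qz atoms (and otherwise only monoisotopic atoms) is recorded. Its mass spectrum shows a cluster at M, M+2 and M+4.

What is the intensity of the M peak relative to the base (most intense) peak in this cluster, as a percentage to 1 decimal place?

70.5%

Term probabilities: M 0.3422, M+2 0.4856, M+4 0.1722. Base peak = M+2.
P(M+2) = C(2,1) × 0.5850^1 × 0.4150^1 = 2 × 0.5850 × 0.4150 = 0.485550 (base)
P(M) = C(2,0) × 0.5850^2 × 0.4150^0 = 1 × 0.342225 × 1.0000 = 0.342225
Relative intensity = 0.342225 / 0.485550 × 100 = 70.5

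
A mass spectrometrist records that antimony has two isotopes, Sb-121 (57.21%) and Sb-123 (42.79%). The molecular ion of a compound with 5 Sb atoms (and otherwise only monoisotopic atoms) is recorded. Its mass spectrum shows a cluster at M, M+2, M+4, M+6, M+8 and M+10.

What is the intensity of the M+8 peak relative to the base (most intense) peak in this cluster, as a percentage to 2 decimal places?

27.97%

Term probabilities: M 0.0613, M+2 0.2292, M+4 0.3428, M+6 0.2564, M+8 0.0959, M+10 0.0143. Base peak = M+4.
P(M+4) = C(5,2) × 0.5721^3 × 0.4279^2 = 10 × 0.18724742 × 0.18309841 = 0.342847 (base)
P(M+8) = C(5,4) × 0.5721^1 × 0.4279^4 = 5 × 0.5721 × 0.03352503 = 0.095898
Relative intensity = 0.095898 / 0.342847 × 100 = 27.97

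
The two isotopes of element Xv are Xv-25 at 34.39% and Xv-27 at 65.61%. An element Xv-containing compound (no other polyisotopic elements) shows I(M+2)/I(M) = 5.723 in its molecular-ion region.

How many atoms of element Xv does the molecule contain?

For n independent Xv atoms, I(M+2)/I(M) = n · (abundance Xv-27) / (abundance Xv-25) = n · 0.6561/0.3439.
n = 5.723 × 0.3439/0.6561 = 3.00 ≈ 3

3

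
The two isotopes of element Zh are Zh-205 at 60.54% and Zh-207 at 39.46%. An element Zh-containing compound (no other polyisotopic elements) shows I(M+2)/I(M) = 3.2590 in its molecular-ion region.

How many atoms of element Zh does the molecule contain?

With n Zh atoms, P(M+2)/P(M) = C(n,1)·p^(n−1)q / p^n = n·q/p = n · 0.3946/0.6054.
n = 3.2590 × 0.6054/0.3946 = 5.00 ≈ 5

5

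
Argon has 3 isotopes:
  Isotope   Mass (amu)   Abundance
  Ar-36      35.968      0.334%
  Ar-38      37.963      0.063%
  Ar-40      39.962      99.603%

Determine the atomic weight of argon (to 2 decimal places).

Average mass = Σ (abundance × isotope mass) = 0.00334 × 35.968 + 0.00063 × 37.963 + 0.99603 × 39.962
= 0.1201 + 0.0239 + 39.8034 = 39.9474 amu

39.95 amu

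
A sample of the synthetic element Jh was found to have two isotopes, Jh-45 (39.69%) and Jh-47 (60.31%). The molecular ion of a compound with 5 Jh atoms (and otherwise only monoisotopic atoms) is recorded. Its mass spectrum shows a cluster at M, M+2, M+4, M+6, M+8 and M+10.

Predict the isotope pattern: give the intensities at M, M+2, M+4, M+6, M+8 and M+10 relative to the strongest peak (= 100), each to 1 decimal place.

2.9 : 21.7 : 65.8 : 100.0 : 76.0 : 23.1

The 5 Jh atoms are independent, so intensities follow the terms of (0.3969 + 0.6031)^5.
P(M) = 0.3969^5 = 0.009849
P(M+2) = 5 × 0.3969^4 × 0.6031^1 = 0.074831
P(M+4) = 10 × 0.3969^3 × 0.6031^2 = 0.227416
P(M+6) = 10 × 0.3969^2 × 0.6031^3 = 0.345565
P(M+8) = 5 × 0.3969^1 × 0.6031^4 = 0.262548
P(M+10) = 0.6031^5 = 0.079790
The M+6 peak is largest (0.345565); scaling to 100 gives 2.9 : 21.7 : 65.8 : 100.0 : 76.0 : 23.1.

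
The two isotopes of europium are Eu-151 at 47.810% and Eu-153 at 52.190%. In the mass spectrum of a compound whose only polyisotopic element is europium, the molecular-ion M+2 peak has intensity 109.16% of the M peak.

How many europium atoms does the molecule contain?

1

The M+2/M ratio from n Eu atoms is n · q/p = n · 0.52190/0.47810.
n = 1.0916 × 0.47810/0.52190 = 1.00 ≈ 1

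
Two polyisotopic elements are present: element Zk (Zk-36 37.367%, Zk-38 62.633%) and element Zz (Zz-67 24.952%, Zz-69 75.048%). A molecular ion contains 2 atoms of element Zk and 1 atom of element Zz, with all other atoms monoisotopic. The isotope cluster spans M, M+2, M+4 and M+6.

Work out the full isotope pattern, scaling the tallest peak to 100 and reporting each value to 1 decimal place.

Element Zk pattern (n=2): 0.13962927 : 0.46808146 : 0.39228927
Element Zz pattern (n=1): 0.24952 : 0.75048
Convolve the two distributions (both contribute in 2-u steps):
  M: 0.13962927×0.24952 = 0.034840
  M+2: 0.13962927×0.75048 + 0.46808146×0.24952 = 0.221585
  M+4: 0.46808146×0.75048 + 0.39228927×0.24952 = 0.449170
  M+6: 0.39228927×0.75048 = 0.294405
Scale to base peak (0.449170) = 100: 7.8 : 49.3 : 100.0 : 65.5

7.8 : 49.3 : 100.0 : 65.5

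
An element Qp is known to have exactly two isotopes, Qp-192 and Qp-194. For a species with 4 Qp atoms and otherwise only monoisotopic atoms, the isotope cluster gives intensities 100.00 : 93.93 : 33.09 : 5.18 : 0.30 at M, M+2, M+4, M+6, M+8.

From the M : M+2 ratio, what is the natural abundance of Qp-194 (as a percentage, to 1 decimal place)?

Write p for the Qp-192 fraction. I(M+2)/I(M) = [C(4,1)·p^3·(1−p)] / p^4 = 4·(1−p)/p = 93.93/100.00 = 0.9393
(1−p)/p = 0.9393/4 = 0.2348  ⇒  p = 1/(1 + 0.2348) = 0.8098
Qp-192: 81.0%, Qp-194: 19.0%.

19.0%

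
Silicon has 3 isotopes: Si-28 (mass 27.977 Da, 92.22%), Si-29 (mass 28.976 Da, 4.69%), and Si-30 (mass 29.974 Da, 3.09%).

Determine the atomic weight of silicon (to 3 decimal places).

Ar = Σ fᵢ·mᵢ = 0.9222 × 27.977 + 0.0469 × 28.976 + 0.0309 × 29.974
= 25.8004 + 1.3590 + 0.9262 = 28.0856 Da

28.086 Da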